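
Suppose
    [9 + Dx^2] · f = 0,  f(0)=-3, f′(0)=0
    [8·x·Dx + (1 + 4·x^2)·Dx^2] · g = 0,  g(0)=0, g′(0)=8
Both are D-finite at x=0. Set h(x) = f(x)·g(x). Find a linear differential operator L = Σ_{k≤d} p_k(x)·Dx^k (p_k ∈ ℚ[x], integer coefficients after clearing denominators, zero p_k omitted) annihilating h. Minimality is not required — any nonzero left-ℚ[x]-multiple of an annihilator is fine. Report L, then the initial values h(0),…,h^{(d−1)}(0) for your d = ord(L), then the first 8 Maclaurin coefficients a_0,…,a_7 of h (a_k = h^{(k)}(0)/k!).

L = (2925 + 31536·x^2 + 95904·x^4 + 186624·x^6 + 186624·x^8) + (2448·x + 20160·x^3 + 62208·x^5 + 82944·x^7)·Dx + (442 + 5088·x^2 + 19008·x^4 + 41472·x^6 + 41472·x^8)·Dx^2 + (272·x + 2240·x^3 + 6912·x^5 + 9216·x^7)·Dx^3 + (13 + 176·x^2 + 928·x^4 + 2304·x^6 + 2304·x^8)·Dx^4  (order 4).
h: a_k = 0, -24, 0, 140, 0, -1509/5, 0, 48813/70, …
ICs: h(0) = 0, h′(0) = -24, h′′(0) = 0, h′′′(0) = 840.

f: a_k = -3, 0, 27/2, 0, -81/8, 0, 243/80, 0, …
g: a_k = 0, 8, 0, -32/3, 0, 128/5, 0, -512/7, …
Product ⇒ symmetric product L₀, ord ≤ 4.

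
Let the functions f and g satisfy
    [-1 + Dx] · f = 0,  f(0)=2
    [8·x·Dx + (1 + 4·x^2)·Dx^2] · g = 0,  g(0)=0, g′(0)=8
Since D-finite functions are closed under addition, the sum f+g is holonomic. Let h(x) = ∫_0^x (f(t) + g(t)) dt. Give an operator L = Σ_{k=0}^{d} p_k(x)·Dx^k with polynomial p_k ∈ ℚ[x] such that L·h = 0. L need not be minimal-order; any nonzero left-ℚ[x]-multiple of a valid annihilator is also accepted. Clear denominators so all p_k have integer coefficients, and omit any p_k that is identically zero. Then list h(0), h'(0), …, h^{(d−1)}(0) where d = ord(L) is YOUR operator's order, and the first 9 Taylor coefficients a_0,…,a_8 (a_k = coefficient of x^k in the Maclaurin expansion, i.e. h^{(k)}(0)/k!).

f: a_k = 2, 2, 1, 1/3, 1/12, 1/60, 1/360, 1/2520, 1/20160, …
g: a_k = 0, 8, 0, -32/3, 0, 128/5, 0, -512/7, 0, …
f+g: L₀ = lclm(L_f,L_g), ord ≤ 1+2.
Integrate: L := L₀·Dx.
L = (8 - 8·x - 96·x^2 - 32·x^3)·Dx^2 + (-9 + 88·x^2 - 16·x^4)·Dx^3 + (1 + 8·x + 8·x^2 + 32·x^3 + 16·x^4)·Dx^4  (order 4).
h: a_k = 0, 2, 5, 1/3, -31/12, 1/60, 1537/360, 1/2520, -184319/20160, …
ICs: h(0) = 0, h′(0) = 2, h′′(0) = 10, h′′′(0) = 2.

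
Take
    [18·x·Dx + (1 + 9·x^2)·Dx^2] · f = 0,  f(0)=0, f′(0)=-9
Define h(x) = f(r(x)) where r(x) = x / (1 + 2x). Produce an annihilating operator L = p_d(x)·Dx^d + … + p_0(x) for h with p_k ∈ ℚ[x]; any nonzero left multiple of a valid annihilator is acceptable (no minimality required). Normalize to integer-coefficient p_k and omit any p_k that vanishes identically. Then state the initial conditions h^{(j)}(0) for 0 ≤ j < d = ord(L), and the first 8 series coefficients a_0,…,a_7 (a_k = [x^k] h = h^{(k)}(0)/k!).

f: a_k = 0, -9, 0, 27, 0, -729/5, 0, 6561/7, …
L₀ from L_f via x↦r, Dx↦r'^{-1}Dx.
L = (4 + 26·x)·Dx + (1 + 4·x + 13·x^2)·Dx^2  (order 2).
h: a_k = 0, -9, 18, -9, -90, 1791/5, -414, -13347/7, …
ICs: h(0) = 0, h′(0) = -9.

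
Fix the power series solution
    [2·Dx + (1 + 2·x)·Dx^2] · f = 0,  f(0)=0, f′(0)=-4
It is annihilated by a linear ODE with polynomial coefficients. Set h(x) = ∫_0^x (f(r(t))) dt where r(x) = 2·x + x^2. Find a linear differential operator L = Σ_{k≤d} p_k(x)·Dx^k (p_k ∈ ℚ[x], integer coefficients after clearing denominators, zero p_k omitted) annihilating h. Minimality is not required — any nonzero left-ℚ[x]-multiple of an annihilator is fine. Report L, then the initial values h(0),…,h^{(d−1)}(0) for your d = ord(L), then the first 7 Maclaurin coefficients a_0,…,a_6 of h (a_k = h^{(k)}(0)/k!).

f: a_k = 0, -4, 4, -16/3, 8, -64/5, 64/3, …
h₀=f(r): pull back L_f along r ⇒ L₀.
∫: right-multiply L₀ by Dx.
L = (3 + 4·x + 2·x^2)·Dx^2 + (1 + 5·x + 6·x^2 + 2·x^3)·Dx^3  (order 3).
h: a_k = 0, 0, -4, 4, -20/3, 68/5, -464/15, …
ICs: h(0) = 0, h′(0) = 0, h′′(0) = -8.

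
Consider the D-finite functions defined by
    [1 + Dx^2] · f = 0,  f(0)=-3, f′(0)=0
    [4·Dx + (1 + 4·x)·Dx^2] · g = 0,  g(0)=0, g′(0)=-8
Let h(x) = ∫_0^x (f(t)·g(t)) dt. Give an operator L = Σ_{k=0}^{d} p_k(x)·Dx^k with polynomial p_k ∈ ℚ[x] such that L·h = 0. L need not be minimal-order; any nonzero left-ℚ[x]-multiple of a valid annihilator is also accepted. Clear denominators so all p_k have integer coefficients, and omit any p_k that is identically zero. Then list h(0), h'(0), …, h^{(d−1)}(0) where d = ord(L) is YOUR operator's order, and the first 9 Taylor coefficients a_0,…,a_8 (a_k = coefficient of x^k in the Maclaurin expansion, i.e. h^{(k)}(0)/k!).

f: a_k = -3, 0, 3/2, 0, -1/8, 0, 1/240, 0, -1/13440, …
g: a_k = 0, -8, 16, -128/3, 128, -2048/5, 4096/3, -32768/7, 16384, …
L₀ := L_f ⊗_s L_g (sym. prod.), ord ≤ 4.
h=∫h₀ ⇒ L = L₀·Dx.
L = (-147 - 144·x - 224·x^2 + 256·x^3 + 256·x^4)·Dx + (-56 - 160·x + 384·x^2 + 512·x^3)·Dx^2 + (-150 - 160·x - 192·x^2 + 512·x^3 + 512·x^4)·Dx^3 + (-56 - 160·x + 384·x^2 + 512·x^3)·Dx^4 + (-3 - 16·x + 32·x^2 + 256·x^3 + 256·x^4)·Dx^5  (order 5).
h: a_k = 0, 0, 12, -16, 29, -72, 1943/10, -558, 940403/560, …
ICs: h(0) = 0, h′(0) = 0, h′′(0) = 24, h′′′(0) = -96, h′′′′(0) = 696.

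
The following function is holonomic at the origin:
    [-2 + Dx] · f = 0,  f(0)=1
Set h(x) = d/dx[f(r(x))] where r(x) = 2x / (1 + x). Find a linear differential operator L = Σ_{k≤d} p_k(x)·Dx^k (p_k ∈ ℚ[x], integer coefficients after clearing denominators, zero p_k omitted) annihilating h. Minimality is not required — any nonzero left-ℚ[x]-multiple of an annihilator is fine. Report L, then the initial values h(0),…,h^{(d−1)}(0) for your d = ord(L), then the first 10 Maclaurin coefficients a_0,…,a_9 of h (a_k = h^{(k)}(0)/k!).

L = (2 - 2·x) + (-1 - 2·x - x^2)·Dx  (order 1).
h: a_k = 4, 8, -4, -16/3, 28/3, -88/15, -68/45, 2528/315, -3316/315, 23672/2835, …
ICs: h(0) = 4.

f: a_k = 1, 2, 2, 4/3, 2/3, 4/15, 4/45, 8/315, 2/315, 4/2835, …
L₀ from L_f via x↦r, Dx↦r'^{-1}Dx.
Differentiate: ansatz ord ≤ ord L₀ ⇒ L.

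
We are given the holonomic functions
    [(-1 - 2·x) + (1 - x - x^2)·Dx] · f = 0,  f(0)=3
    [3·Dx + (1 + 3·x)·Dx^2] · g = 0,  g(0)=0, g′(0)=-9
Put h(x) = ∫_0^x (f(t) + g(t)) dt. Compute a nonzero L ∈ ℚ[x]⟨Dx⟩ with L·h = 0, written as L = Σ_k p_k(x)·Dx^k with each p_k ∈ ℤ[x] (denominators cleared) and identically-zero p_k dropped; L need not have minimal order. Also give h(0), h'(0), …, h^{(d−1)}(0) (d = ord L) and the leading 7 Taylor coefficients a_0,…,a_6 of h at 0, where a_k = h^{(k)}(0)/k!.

L = (126 + 342·x + 468·x^2 + 180·x^3 + 108·x^4)·Dx^2 + (156·x + 576·x^2 + 672·x^3 + 378·x^4 + 180·x^5)·Dx^3 + (-7 - 35·x - 29·x^2 + 63·x^3 + 99·x^4 + 93·x^5 + 36·x^6)·Dx^4  (order 4).
h: a_k = 0, 3, -3, 13/2, -9/2, 303/20, -203/10, …
ICs: h(0) = 0, h′(0) = 3, h′′(0) = -6, h′′′(0) = 39.

f: a_k = 3, 3, 6, 9, 15, 24, 39, …
g: a_k = 0, -9, 27/2, -27, 243/4, -729/5, 729/2, …
h₀=f+g: left-lcm gives L₀, ord ≤ 3.
Integrate: L := L₀·Dx.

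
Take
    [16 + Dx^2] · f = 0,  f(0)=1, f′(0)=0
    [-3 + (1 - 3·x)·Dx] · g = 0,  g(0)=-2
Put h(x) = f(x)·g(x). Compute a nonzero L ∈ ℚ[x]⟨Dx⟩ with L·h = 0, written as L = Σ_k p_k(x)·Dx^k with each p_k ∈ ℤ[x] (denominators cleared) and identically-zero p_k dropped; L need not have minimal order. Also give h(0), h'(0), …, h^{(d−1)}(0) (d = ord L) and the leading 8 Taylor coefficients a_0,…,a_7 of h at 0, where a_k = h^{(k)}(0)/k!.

L = (-16 + 48·x) + 6·Dx + (-1 + 3·x)·Dx^2  (order 2).
h: a_k = -2, -6, -2, -6, -118/3, -118, -15418/45, -15418/15, …
ICs: h(0) = -2, h′(0) = -6.

f: a_k = 1, 0, -8, 0, 32/3, 0, -256/45, 0, …
g: a_k = -2, -6, -18, -54, -162, -486, -1458, -4374, …
h₀=f·g: eliminate ⇒ L₀, order ≤ 2·1.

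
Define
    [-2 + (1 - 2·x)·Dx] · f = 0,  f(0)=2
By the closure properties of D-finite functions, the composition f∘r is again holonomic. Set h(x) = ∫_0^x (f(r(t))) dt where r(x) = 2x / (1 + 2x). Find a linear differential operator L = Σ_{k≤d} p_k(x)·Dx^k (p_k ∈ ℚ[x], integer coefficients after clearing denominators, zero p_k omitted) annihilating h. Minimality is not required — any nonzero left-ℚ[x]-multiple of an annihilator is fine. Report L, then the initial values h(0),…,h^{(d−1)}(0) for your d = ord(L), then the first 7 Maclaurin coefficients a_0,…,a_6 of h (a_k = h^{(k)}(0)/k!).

L = 4·Dx + (-1 + 4·x^2)·Dx^2  (order 2).
h: a_k = 0, 2, 4, 16/3, 8, 64/5, 64/3, …
ICs: h(0) = 0, h′(0) = 2.

f: a_k = 2, 4, 8, 16, 32, 64, 128, …
f∘r: x↦r, Dx↦Dx/r' in L_f ⇒ L₀.
∫: right-multiply L₀ by Dx.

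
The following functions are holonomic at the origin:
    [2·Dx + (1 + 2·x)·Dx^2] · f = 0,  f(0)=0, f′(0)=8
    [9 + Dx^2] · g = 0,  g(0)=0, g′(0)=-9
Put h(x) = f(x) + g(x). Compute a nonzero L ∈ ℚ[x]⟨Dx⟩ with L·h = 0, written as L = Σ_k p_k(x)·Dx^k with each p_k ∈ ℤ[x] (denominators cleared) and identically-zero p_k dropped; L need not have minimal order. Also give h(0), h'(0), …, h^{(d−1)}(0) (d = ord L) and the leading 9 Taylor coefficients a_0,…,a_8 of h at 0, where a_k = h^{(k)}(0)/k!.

L = (594 + 648·x + 648·x^2)·Dx + (153 + 630·x + 972·x^2 + 648·x^3)·Dx^2 + (66 + 72·x + 72·x^2)·Dx^3 + (17 + 70·x + 108·x^2 + 72·x^3)·Dx^4  (order 4).
h: a_k = 0, -1, -8, 145/6, -16, 781/40, -128/3, 41689/560, -128, …
ICs: h(0) = 0, h′(0) = -1, h′′(0) = -16, h′′′(0) = 145.

f: a_k = 0, 8, -8, 32/3, -16, 128/5, -128/3, 512/7, -128, …
g: a_k = 0, -9, 0, 27/2, 0, -243/40, 0, 729/560, 0, …
h₀=f+g: left-lcm gives L₀, ord ≤ 4.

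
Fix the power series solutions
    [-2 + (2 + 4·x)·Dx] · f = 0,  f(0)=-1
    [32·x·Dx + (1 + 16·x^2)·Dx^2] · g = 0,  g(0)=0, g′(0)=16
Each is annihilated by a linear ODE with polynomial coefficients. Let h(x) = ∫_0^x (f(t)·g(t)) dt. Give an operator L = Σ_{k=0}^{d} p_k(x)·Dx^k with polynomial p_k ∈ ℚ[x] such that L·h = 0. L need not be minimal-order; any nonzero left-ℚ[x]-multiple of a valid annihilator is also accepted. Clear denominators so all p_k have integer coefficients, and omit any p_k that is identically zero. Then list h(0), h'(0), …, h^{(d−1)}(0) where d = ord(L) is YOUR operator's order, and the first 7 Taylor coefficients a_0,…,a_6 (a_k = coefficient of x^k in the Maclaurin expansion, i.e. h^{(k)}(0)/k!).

f: a_k = -1, -1, 1/2, -1/2, 5/8, -7/8, 21/16, …
g: a_k = 0, 16, 0, -256/3, 0, 4096/5, 0, …
Product ⇒ symmetric product L₀, ord ≤ 2.
h=∫₀ˣh₀: take L = L₀·Dx.
L = (3 - 32·x - 16·x^2)·Dx + (-2 + 28·x + 96·x^2 + 64·x^3)·Dx^2 + (1 + 4·x + 20·x^2 + 64·x^3 + 64·x^4)·Dx^3  (order 3).
h: a_k = 0, 0, -8, -16/3, 70/3, 232/15, -6389/45, …
ICs: h(0) = 0, h′(0) = 0, h′′(0) = -16.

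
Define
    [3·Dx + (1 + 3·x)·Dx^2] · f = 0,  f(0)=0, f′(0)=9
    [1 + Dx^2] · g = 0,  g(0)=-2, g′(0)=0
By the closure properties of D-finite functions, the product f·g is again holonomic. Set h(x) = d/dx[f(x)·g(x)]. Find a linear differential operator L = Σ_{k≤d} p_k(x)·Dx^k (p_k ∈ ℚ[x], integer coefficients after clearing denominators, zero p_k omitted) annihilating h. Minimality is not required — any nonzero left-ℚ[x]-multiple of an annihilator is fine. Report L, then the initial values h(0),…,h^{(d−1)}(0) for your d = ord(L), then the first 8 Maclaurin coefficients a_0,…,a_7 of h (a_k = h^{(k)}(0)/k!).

f: a_k = 0, 9, -27/2, 27, -243/4, 729/5, -729/2, 6561/7, …
g: a_k = -2, 0, 1, 0, -1/12, 0, 1/360, 0, …
h₀=f·g: eliminate ⇒ L₀, order ≤ 2·2.
h₀' ⇒ L via d/dx closure of L₀.
L = (-8897 - 1764·x - 7722·x^2 - 14364·x^3 - 7533·x^4 + 5832·x^5 + 2916·x^6) + (-3432 - 13248·x - 12420·x^2 - 8100·x^3 + 9720·x^4 + 5832·x^5)·Dx + (-9100 - 3204·x - 11070·x^2 - 17064·x^3 - 6318·x^4 + 11664·x^5 + 5832·x^6)·Dx^2 + (-3432 - 13248·x - 12420·x^2 - 8100·x^3 + 9720·x^4 + 5832·x^5)·Dx^3 + (-203 - 1440·x - 3348·x^2 - 2700·x^3 + 1215·x^4 + 5832·x^5 + 2916·x^6)·Dx^4  (order 4).
h: a_k = -18, 54, -135, 432, -5307/4, 16065/4, -484679/40, 182451/5, …
ICs: h(0) = -18, h′(0) = 54, h′′(0) = -270, h′′′(0) = 2592.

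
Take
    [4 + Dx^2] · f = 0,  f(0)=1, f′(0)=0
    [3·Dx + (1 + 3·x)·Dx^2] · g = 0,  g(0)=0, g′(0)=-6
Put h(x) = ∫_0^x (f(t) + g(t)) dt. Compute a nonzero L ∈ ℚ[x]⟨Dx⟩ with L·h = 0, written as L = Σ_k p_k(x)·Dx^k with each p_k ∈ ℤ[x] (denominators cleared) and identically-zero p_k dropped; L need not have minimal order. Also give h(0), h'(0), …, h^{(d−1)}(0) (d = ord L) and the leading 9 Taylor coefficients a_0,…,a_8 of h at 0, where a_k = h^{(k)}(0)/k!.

f: a_k = 1, 0, -2, 0, 2/3, 0, -4/45, 0, 2/315, …
g: a_k = 0, -6, 9, -18, 81/2, -486/5, 243, -4374/7, 6561/4, …
Sum ⇒ L₀ = lclm(L_f,L_g) in ℚ(x)⟨Dx⟩.
Integrate: L := L₀·Dx.
L = (348 + 144·x + 216·x^2)·Dx^2 + (44 + 180·x + 216·x^2 + 216·x^3)·Dx^3 + (87 + 36·x + 54·x^2)·Dx^4 + (11 + 45·x + 54·x^2 + 54·x^3)·Dx^5  (order 5).
h: a_k = 0, 1, -3, 7/3, -9/2, 247/30, -81/5, 10931/315, -2187/28, …
ICs: h(0) = 0, h′(0) = 1, h′′(0) = -6, h′′′(0) = 14, h′′′′(0) = -108.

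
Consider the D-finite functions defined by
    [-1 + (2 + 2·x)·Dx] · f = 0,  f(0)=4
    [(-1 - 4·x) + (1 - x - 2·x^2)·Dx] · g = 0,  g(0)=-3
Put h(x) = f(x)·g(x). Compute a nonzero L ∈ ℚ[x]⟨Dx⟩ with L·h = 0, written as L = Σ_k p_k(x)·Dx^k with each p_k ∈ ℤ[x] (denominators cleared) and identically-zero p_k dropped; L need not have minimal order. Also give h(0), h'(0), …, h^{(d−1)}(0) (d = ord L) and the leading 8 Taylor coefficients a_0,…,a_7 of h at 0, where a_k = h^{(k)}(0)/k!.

L = (3 + 6·x) + (-2 + 2·x + 4·x^2)·Dx  (order 1).
h: a_k = -12, -18, -81/2, -309/4, -5049/32, -20007/64, -160749/256, -641709/512, …
ICs: h(0) = -12.

f: a_k = 4, 2, -1/2, 1/4, -5/32, 7/64, -21/256, 33/512, …
g: a_k = -3, -3, -9, -15, -33, -63, -129, -255, …
Sym-product of L_f,L_g gives L₀ (≤ ord 1).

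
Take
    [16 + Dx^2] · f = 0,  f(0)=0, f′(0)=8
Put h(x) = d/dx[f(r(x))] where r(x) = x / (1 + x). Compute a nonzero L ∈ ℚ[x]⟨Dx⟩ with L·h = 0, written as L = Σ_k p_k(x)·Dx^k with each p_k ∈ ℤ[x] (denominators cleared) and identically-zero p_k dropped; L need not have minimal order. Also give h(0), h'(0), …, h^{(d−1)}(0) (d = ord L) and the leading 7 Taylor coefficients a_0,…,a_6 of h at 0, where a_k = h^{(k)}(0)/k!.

L = (22 + 12·x + 6·x^2) + (6 + 18·x + 18·x^2 + 6·x^3)·Dx + (1 + 4·x + 6·x^2 + 4·x^3 + x^4)·Dx^2  (order 2).
h: a_k = 8, -16, -40, 224, -1544/3, 720, -19688/45, …
ICs: h(0) = 8, h′(0) = -16.

f: a_k = 0, 8, 0, -64/3, 0, 256/15, 0, …
f∘r: x↦r, Dx↦Dx/r' in L_f ⇒ L₀.
h₀' ⇒ L via d/dx closure of L₀.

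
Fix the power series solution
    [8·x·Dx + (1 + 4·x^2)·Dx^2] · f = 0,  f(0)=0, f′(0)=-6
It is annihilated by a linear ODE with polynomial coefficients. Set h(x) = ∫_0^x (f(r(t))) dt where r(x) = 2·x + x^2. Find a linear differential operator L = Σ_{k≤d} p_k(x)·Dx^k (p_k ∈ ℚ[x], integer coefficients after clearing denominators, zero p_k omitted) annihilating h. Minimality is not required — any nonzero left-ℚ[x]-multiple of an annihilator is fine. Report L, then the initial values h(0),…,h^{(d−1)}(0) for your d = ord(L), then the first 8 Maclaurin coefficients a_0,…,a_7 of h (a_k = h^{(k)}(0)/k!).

L = (-1 + 32·x + 64·x^2 + 48·x^3 + 12·x^4)·Dx^2 + (1 + x + 16·x^2 + 32·x^3 + 20·x^4 + 4·x^5)·Dx^3  (order 3).
h: a_k = 0, 0, -6, -2, 16, 96/5, -472/5, -1528/7, …
ICs: h(0) = 0, h′(0) = 0, h′′(0) = -12.

f: a_k = 0, -6, 0, 8, 0, -96/5, 0, 384/7, …
h₀=f(r): pull back L_f along r ⇒ L₀.
h=∫₀ˣh₀: take L = L₀·Dx.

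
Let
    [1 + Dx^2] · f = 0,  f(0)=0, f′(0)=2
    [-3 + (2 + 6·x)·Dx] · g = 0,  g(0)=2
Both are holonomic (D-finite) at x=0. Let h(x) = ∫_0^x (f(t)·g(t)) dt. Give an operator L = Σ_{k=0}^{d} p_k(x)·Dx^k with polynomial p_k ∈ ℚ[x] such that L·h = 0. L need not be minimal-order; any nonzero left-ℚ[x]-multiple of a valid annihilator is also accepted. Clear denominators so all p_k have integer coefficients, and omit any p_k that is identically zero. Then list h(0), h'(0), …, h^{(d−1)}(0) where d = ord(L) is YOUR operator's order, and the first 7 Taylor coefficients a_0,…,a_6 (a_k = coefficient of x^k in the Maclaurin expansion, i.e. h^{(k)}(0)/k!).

f: a_k = 0, 2, 0, -1/3, 0, 1/60, 0, …
g: a_k = 2, 3, -9/4, 27/8, -405/64, 1701/128, -15309/512, …
f·g: L₀ = L_f ⊗_s L_g, ord ≤ 2·1.
Integrate: L := L₀·Dx.
L = (31 + 24·x + 36·x^2)·Dx + (-12 - 36·x)·Dx^2 + (4 + 24·x + 36·x^2)·Dx^3  (order 3).
h: a_k = 0, 0, 2, 2, -31/24, 23/20, -5699/2880, …
ICs: h(0) = 0, h′(0) = 0, h′′(0) = 4.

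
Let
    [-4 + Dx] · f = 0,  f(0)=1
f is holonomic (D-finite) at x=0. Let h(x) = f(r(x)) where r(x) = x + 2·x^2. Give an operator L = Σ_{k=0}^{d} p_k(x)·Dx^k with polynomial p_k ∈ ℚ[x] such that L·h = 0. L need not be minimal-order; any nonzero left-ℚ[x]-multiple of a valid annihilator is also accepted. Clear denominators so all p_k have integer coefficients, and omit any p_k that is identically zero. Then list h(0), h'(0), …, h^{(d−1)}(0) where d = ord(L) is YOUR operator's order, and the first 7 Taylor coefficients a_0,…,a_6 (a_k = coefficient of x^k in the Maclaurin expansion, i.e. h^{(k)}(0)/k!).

L = (-4 - 16·x) + Dx  (order 1).
h: a_k = 1, 4, 16, 128/3, 320/3, 3328/15, 19456/45, …
ICs: h(0) = 1.

f: a_k = 1, 4, 8, 32/3, 32/3, 128/15, 256/45, …
Substitute x→r, Dx→(1/r')Dx; clear ⇒ L₀.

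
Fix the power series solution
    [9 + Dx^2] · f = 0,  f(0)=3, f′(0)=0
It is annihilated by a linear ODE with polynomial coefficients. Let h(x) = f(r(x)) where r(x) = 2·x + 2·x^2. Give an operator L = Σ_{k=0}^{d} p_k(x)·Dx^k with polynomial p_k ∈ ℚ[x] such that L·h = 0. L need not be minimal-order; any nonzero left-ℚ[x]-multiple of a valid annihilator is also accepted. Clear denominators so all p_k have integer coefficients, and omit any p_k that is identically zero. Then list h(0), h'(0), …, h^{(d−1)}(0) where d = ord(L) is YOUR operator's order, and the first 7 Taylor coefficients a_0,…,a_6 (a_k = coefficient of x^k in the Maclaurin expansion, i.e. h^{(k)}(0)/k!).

f: a_k = 3, 0, -27/2, 0, 81/8, 0, -243/80, …
Substitute x→r, Dx→(1/r')Dx; clear ⇒ L₀.
L = (36 + 216·x + 432·x^2 + 288·x^3) - 2·Dx + (1 + 2·x)·Dx^2  (order 2).
h: a_k = 3, 0, -54, -108, 108, 648, 3888/5, …
ICs: h(0) = 3, h′(0) = 0.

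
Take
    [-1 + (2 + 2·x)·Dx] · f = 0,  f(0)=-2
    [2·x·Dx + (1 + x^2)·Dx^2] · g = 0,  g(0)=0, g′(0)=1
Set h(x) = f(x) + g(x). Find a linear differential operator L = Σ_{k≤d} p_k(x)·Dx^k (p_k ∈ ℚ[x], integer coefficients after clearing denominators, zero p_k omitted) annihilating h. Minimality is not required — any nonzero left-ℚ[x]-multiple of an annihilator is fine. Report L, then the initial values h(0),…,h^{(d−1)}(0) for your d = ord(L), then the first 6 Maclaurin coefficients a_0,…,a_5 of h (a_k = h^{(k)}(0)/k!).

L = (-4 - 10·x + 12·x^2 + 6·x^3)·Dx + (-11 - 16·x + 10·x^2 + 48·x^3 + 21·x^4)·Dx^2 + (-2 + 6·x + 12·x^2 + 12·x^3 + 14·x^4 + 6·x^5)·Dx^3  (order 3).
h: a_k = -2, 0, 1/4, -11/24, 5/64, 93/640, …
ICs: h(0) = -2, h′(0) = 0, h′′(0) = 1/2.

f: a_k = -2, -1, 1/4, -1/8, 5/64, -7/128, …
g: a_k = 0, 1, 0, -1/3, 0, 1/5, …
h₀=f+g: left-lcm gives L₀, ord ≤ 3.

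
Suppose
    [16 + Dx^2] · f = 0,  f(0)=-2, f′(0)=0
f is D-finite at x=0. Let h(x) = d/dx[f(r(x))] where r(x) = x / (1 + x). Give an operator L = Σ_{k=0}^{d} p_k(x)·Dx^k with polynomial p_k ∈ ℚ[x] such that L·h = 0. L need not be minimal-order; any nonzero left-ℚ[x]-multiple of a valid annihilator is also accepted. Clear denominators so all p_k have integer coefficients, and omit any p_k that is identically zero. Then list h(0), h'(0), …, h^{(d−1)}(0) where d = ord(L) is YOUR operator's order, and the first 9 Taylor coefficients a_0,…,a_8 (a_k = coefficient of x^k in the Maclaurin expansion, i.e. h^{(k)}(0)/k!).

L = (22 + 12·x + 6·x^2) + (6 + 18·x + 18·x^2 + 6·x^3)·Dx + (1 + 4·x + 6·x^2 + 4·x^3 + x^4)·Dx^2  (order 2).
h: a_k = 0, 32, -96, 320/3, 320/3, -10976/15, 9184/5, -201088/63, 143488/35, …
ICs: h(0) = 0, h′(0) = 32.

f: a_k = -2, 0, 16, 0, -64/3, 0, 512/45, 0, -1024/315, …
f∘r: x↦r, Dx↦Dx/r' in L_f ⇒ L₀.
h=h₀': d/dx-closure on L₀ ⇒ L.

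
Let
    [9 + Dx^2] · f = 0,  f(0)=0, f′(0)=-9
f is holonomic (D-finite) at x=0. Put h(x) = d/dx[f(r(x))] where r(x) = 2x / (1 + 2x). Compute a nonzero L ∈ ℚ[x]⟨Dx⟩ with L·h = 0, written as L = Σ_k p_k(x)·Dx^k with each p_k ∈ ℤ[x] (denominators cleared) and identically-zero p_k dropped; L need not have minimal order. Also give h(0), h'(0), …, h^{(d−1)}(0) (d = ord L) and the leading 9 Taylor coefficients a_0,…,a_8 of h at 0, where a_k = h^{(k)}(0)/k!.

f: a_k = 0, -9, 0, 27/2, 0, -243/40, 0, 729/560, 0, …
Change of var in L_f (x↦r) gives L₀.
h=h₀': d/dx-closure on L₀ ⇒ L.
L = (60 + 96·x + 96·x^2) + (12 + 72·x + 144·x^2 + 96·x^3)·Dx + (1 + 8·x + 24·x^2 + 32·x^3 + 16·x^4)·Dx^2  (order 2).
h: a_k = -18, 72, 108, -2016, 10548, -36720, 464472/5, -726912/5, -3219588/35, …
ICs: h(0) = -18, h′(0) = 72.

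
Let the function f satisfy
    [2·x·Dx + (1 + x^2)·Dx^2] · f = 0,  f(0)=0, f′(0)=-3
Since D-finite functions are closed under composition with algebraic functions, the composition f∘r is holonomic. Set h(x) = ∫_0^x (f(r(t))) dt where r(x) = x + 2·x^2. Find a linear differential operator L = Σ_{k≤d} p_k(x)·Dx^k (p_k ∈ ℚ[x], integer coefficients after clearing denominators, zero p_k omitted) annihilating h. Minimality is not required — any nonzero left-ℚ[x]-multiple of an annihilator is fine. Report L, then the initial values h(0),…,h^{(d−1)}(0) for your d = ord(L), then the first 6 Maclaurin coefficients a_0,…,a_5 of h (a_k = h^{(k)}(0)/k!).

f: a_k = 0, -3, 0, 1, 0, -3/5, …
Change of var in L_f (x↦r) gives L₀.
∫: right-multiply L₀ by Dx.
L = (-4 + 2·x + 16·x^2 + 48·x^3 + 48·x^4)·Dx^2 + (1 + 4·x + x^2 + 8·x^3 + 20·x^4 + 16·x^5)·Dx^3  (order 3).
h: a_k = 0, 0, -3/2, -2, 1/4, 6/5, …
ICs: h(0) = 0, h′(0) = 0, h′′(0) = -3.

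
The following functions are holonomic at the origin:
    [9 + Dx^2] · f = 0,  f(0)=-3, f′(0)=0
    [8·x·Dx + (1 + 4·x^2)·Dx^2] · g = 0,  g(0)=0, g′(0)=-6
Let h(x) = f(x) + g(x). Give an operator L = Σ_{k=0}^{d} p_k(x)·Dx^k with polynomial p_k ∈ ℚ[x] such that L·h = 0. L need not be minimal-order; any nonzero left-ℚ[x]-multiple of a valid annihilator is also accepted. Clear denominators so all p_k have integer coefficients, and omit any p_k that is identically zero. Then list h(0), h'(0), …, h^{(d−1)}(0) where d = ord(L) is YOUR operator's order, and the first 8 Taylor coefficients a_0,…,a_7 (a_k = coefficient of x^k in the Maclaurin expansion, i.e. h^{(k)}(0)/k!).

L = (-2808·x + 19008·x^3 + 10368·x^5)·Dx + (9 + 1548·x^2 + 7344·x^4 + 5184·x^6)·Dx^2 + (-312·x + 2112·x^3 + 1152·x^5)·Dx^3 + (1 + 172·x^2 + 816·x^4 + 576·x^6)·Dx^4  (order 4).
h: a_k = -3, -6, 27/2, 8, -81/8, -96/5, 243/80, 384/7, …
ICs: h(0) = -3, h′(0) = -6, h′′(0) = 27, h′′′(0) = 48.

f: a_k = -3, 0, 27/2, 0, -81/8, 0, 243/80, 0, …
g: a_k = 0, -6, 0, 8, 0, -96/5, 0, 384/7, …
h₀=f+g: left-lcm gives L₀, ord ≤ 4.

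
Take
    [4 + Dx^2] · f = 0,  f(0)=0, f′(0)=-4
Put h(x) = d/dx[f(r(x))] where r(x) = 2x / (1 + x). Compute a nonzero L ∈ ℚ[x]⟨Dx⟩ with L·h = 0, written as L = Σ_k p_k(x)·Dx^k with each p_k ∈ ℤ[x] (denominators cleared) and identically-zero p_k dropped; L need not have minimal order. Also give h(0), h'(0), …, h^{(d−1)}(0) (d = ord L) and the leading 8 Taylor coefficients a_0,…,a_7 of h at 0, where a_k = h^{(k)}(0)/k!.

L = (22 + 12·x + 6·x^2) + (6 + 18·x + 18·x^2 + 6·x^3)·Dx + (1 + 4·x + 6·x^2 + 4·x^3 + x^4)·Dx^2  (order 2).
h: a_k = -8, 16, 40, -224, 1544/3, -720, 19688/45, 40256/45, …
ICs: h(0) = -8, h′(0) = 16.

f: a_k = 0, -4, 0, 8/3, 0, -8/15, 0, 16/315, …
Substitute x→r, Dx→(1/r')Dx; clear ⇒ L₀.
Differentiate: ansatz ord ≤ ord L₀ ⇒ L.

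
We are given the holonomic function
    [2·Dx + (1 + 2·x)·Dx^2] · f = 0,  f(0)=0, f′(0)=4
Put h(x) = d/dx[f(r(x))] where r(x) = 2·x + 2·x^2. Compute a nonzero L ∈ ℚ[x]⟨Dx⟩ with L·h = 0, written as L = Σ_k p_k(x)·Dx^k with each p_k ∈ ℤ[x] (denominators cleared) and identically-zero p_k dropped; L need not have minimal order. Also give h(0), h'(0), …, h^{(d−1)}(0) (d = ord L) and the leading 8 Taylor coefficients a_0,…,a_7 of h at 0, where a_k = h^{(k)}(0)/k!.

f: a_k = 0, 4, -4, 16/3, -8, 64/5, -64/3, 256/7, …
f∘r: x↦r, Dx↦Dx/r' in L_f ⇒ L₀.
h₀' ⇒ L via d/dx closure of L₀.
L = 2 + (1 + 2·x)·Dx  (order 1).
h: a_k = 8, -16, 32, -64, 128, -256, 512, -1024, …
ICs: h(0) = 8.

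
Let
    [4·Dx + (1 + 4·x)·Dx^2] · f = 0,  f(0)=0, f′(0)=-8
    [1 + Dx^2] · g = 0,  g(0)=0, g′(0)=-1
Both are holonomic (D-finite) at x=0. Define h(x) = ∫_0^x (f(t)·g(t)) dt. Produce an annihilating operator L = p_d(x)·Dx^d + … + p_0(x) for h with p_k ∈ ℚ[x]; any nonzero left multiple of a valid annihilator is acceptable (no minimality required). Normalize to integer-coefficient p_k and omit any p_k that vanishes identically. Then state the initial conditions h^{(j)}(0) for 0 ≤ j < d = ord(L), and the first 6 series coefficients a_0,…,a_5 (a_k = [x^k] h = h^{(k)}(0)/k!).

L = (-147 - 144·x - 224·x^2 + 256·x^3 + 256·x^4)·Dx + (-56 - 160·x + 384·x^2 + 512·x^3)·Dx^2 + (-150 - 160·x - 192·x^2 + 512·x^3 + 512·x^4)·Dx^3 + (-56 - 160·x + 384·x^2 + 512·x^3)·Dx^4 + (-3 - 16·x + 32·x^2 + 256·x^3 + 256·x^4)·Dx^5  (order 5).
h: a_k = 0, 0, 0, 8/3, -4, 124/15, …
ICs: h(0) = 0, h′(0) = 0, h′′(0) = 0, h′′′(0) = 16, h′′′′(0) = -96.

f: a_k = 0, -8, 16, -128/3, 128, -2048/5, …
g: a_k = 0, -1, 0, 1/6, 0, -1/120, …
f·g: L₀ = L_f ⊗_s L_g, ord ≤ 2·2.
h=∫₀ˣh₀: take L = L₀·Dx.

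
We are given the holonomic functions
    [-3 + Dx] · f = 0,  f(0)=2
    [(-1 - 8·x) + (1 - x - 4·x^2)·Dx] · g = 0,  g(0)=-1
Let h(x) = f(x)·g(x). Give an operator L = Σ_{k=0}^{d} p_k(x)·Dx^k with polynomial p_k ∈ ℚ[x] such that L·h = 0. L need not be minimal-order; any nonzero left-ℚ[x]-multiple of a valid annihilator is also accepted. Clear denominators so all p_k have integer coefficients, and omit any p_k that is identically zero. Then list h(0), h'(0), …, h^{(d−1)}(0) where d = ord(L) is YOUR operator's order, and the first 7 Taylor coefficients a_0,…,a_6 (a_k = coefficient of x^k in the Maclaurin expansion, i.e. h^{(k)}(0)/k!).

L = (4 + 5·x - 12·x^2) + (-1 + x + 4·x^2)·Dx  (order 1).
h: a_k = -2, -8, -25, -66, -691/4, -2204/5, -45353/40, …
ICs: h(0) = -2.

f: a_k = 2, 6, 9, 9, 27/4, 81/20, 81/40, …
g: a_k = -1, -1, -5, -9, -29, -65, -181, …
h₀=f·g: eliminate ⇒ L₀, order ≤ 1·1.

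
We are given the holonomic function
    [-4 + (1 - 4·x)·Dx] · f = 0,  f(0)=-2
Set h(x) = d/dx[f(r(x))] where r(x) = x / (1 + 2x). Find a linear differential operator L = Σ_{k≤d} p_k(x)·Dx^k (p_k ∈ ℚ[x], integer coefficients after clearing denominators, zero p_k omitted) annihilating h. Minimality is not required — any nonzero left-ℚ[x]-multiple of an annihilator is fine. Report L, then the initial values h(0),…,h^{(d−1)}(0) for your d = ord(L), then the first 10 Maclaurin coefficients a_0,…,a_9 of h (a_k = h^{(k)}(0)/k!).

L = 4 + (-1 + 2·x)·Dx  (order 1).
h: a_k = -8, -32, -96, -256, -640, -1536, -3584, -8192, -18432, -40960, …
ICs: h(0) = -8.

f: a_k = -2, -8, -32, -128, -512, -2048, -8192, -32768, -131072, -524288, …
f∘r: x↦r, Dx↦Dx/r' in L_f ⇒ L₀.
Derive L from L₀ (diff closure).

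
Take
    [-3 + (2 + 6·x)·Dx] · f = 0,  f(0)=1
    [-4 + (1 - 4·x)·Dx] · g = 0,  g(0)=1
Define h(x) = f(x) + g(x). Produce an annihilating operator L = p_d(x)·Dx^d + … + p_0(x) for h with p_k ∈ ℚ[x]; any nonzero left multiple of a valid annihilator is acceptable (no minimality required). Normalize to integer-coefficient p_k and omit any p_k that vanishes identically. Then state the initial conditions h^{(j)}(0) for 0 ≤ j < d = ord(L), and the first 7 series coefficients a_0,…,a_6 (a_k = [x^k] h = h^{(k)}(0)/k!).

f: a_k = 1, 3/2, -9/8, 27/16, -405/128, 1701/256, -15309/1024, …
g: a_k = 1, 4, 16, 64, 256, 1024, 4096, …
f+g: L₀ = lclm(L_f,L_g), ord ≤ 1+1.
L = (228 + 432·x) + (-137 - 696·x - 1296·x^2)·Dx + (10 + 62·x - 192·x^2 - 864·x^3)·Dx^2  (order 2).
h: a_k = 2, 11/2, 119/8, 1051/16, 32363/128, 263845/256, 4178995/1024, …
ICs: h(0) = 2, h′(0) = 11/2.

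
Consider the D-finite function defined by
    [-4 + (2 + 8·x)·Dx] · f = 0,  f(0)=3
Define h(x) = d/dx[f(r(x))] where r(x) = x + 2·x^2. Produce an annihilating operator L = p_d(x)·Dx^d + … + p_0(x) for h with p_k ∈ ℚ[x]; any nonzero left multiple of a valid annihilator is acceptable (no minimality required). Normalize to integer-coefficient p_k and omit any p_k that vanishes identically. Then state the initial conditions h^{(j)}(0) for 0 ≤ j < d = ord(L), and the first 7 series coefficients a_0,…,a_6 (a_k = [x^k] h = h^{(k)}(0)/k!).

f: a_k = 3, 6, -6, 12, -30, 84, -252, …
Change of var in L_f (x↦r) gives L₀.
Derive L from L₀ (diff closure).
L = 2 + (-1 - 8·x - 24·x^2 - 32·x^3)·Dx  (order 1).
h: a_k = 6, 12, -36, 72, -60, -216, 1176, …
ICs: h(0) = 6.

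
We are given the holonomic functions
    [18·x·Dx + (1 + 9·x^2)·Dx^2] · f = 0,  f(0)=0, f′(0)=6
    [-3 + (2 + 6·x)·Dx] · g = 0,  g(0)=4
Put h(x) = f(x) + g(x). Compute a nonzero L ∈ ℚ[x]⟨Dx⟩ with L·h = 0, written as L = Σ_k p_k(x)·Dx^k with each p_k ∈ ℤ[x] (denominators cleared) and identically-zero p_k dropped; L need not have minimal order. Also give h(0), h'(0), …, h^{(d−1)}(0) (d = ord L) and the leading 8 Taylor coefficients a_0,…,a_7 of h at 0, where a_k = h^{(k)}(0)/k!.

L = (-36 - 270·x + 972·x^2 + 1458·x^3)·Dx + (-33 - 144·x + 270·x^2 + 3888·x^3 + 5103·x^4)·Dx^2 + (-2 + 18·x + 108·x^2 + 324·x^3 + 1134·x^4 + 1458·x^5)·Dx^3  (order 3).
h: a_k = 4, 12, -9/2, -45/4, -405/32, 39609/320, -15309/256, -1734291/3584, …
ICs: h(0) = 4, h′(0) = 12, h′′(0) = -9.

f: a_k = 0, 6, 0, -18, 0, 486/5, 0, -4374/7, …
g: a_k = 4, 6, -9/2, 27/4, -405/32, 1701/64, -15309/256, 72171/512, …
L₀ := lclm(L_f,L_g); ord L₀ ≤ 2+1.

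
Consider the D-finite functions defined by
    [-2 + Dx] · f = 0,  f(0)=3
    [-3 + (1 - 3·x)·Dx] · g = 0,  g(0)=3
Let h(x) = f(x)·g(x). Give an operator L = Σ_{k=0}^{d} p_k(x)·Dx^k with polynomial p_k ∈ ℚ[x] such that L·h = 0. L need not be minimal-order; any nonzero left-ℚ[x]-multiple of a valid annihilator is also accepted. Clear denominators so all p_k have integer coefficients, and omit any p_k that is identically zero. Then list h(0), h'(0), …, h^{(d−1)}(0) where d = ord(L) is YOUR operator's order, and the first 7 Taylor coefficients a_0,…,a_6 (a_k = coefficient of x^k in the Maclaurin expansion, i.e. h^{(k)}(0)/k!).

f: a_k = 3, 6, 6, 4, 2, 4/5, 4/15, …
g: a_k = 3, 9, 27, 81, 243, 729, 2187, …
L₀ := L_f ⊗_s L_g (sym. prod.), ord ≤ 1.
L = (5 - 6·x) + (-1 + 3·x)·Dx  (order 1).
h: a_k = 9, 45, 153, 471, 1419, 21297/5, 12779, …
ICs: h(0) = 9.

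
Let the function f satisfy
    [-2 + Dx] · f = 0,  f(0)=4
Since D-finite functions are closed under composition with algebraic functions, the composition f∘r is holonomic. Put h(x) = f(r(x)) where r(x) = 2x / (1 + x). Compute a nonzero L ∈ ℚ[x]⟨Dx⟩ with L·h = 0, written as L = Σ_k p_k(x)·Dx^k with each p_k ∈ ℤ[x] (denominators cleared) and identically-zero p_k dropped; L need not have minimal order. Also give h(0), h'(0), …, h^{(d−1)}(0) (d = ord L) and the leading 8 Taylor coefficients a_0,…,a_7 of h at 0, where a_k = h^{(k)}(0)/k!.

f: a_k = 4, 8, 8, 16/3, 8/3, 16/15, 16/45, 32/315, …
f∘r: x↦r, Dx↦Dx/r' in L_f ⇒ L₀.
L = -4 + (1 + 2·x + x^2)·Dx  (order 1).
h: a_k = 4, 16, 16, -16/3, -16/3, 112/15, -176/45, -272/315, …
ICs: h(0) = 4.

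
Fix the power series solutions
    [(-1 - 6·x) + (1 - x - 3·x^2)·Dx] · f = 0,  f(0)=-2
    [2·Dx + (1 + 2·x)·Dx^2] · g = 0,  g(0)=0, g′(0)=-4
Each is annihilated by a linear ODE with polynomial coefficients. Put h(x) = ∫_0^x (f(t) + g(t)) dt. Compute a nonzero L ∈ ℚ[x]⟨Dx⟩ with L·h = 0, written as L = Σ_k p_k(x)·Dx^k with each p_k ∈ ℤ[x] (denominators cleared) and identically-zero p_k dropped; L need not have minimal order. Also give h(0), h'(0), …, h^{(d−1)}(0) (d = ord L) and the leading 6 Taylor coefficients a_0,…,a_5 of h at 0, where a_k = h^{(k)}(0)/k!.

f: a_k = -2, -2, -8, -14, -38, -80, …
g: a_k = 0, -4, 4, -16/3, 8, -64/5, …
f+g: L₀ = lclm(L_f,L_g), ord ≤ 1+2.
∫: right-multiply L₀ by Dx.
L = (74 + 412·x + 948·x^2 + 864·x^3 + 648·x^4)·Dx^2 + (17 + 212·x + 890·x^2 + 1644·x^3 + 1764·x^4 + 1080·x^5)·Dx^3 + (-5 - 27·x - 33·x^2 + 68·x^3 + 276·x^4 + 396·x^5 + 216·x^6)·Dx^4  (order 4).
h: a_k = 0, -2, -3, -4/3, -29/6, -6, …
ICs: h(0) = 0, h′(0) = -2, h′′(0) = -6, h′′′(0) = -8.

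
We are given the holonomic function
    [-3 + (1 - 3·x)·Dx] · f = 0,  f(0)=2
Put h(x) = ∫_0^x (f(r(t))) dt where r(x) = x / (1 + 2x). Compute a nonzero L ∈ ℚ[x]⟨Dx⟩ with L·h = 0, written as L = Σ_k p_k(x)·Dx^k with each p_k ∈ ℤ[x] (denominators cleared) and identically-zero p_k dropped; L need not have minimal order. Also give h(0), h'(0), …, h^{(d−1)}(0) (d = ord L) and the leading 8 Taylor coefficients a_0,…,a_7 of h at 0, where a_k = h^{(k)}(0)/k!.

L = 3·Dx + (-1 - x + 2·x^2)·Dx^2  (order 2).
h: a_k = 0, 2, 3, 2, 3/2, 6/5, 1, 6/7, …
ICs: h(0) = 0, h′(0) = 2.

f: a_k = 2, 6, 18, 54, 162, 486, 1458, 4374, …
Substitute x→r, Dx→(1/r')Dx; clear ⇒ L₀.
h=∫h₀ ⇒ L = L₀·Dx.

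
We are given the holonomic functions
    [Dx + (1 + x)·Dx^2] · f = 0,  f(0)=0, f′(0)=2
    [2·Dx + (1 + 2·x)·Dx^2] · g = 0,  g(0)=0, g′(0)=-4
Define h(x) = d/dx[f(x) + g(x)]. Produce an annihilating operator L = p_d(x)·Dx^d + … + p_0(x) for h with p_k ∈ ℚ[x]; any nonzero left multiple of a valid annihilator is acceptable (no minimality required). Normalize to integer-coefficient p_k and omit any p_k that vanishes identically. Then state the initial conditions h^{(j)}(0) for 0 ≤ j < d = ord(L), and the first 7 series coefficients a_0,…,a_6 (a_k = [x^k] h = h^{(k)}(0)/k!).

L = 4 + (6 + 8·x)·Dx + (1 + 3·x + 2·x^2)·Dx^2  (order 2).
h: a_k = -2, 6, -14, 30, -62, 126, -254, …
ICs: h(0) = -2, h′(0) = 6.

f: a_k = 0, 2, -1, 2/3, -1/2, 2/5, -1/3, …
g: a_k = 0, -4, 4, -16/3, 8, -64/5, 64/3, …
f+g: L₀ = lclm(L_f,L_g), ord ≤ 2+2.
Differentiate: ansatz ord ≤ ord L₀ ⇒ L.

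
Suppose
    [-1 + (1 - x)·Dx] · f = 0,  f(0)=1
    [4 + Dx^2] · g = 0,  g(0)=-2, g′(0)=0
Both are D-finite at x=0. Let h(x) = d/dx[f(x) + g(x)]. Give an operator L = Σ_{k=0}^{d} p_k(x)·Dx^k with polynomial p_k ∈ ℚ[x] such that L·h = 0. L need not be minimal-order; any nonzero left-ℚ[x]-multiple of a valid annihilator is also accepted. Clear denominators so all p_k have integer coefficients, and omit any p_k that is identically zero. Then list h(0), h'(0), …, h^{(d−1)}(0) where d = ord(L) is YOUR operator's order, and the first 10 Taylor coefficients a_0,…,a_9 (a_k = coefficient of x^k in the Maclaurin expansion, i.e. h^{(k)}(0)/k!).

L = (64 - 32·x + 16·x^2) + (-20 + 36·x - 24·x^2 + 8·x^3)·Dx + (16 - 8·x + 4·x^2)·Dx^2 + (-5 + 9·x - 6·x^2 + 2·x^3)·Dx^3  (order 3).
h: a_k = 1, 10, 3, -4/3, 5, 106/15, 7, 2488/315, 9, 28366/2835, …
ICs: h(0) = 1, h′(0) = 10, h′′(0) = 6.

f: a_k = 1, 1, 1, 1, 1, 1, 1, 1, 1, 1, …
g: a_k = -2, 0, 4, 0, -4/3, 0, 8/45, 0, -4/315, 0, …
f+g: L₀ = lclm(L_f,L_g), ord ≤ 1+2.
Differentiate: ansatz ord ≤ ord L₀ ⇒ L.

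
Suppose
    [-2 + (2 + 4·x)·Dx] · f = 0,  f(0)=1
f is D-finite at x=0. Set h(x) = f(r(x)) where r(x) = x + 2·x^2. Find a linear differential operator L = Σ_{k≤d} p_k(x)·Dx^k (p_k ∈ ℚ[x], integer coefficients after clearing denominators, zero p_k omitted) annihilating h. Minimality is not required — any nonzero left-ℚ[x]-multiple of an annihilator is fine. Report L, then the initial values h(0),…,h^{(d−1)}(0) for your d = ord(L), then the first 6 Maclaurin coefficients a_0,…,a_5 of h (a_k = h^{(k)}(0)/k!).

f: a_k = 1, 1, -1/2, 1/2, -5/8, 7/8, …
h₀=f(r): pull back L_f along r ⇒ L₀.
L = (-1 - 4·x) + (1 + 2·x + 4·x^2)·Dx  (order 1).
h: a_k = 1, 1, 3/2, -3/2, 3/8, 15/8, …
ICs: h(0) = 1.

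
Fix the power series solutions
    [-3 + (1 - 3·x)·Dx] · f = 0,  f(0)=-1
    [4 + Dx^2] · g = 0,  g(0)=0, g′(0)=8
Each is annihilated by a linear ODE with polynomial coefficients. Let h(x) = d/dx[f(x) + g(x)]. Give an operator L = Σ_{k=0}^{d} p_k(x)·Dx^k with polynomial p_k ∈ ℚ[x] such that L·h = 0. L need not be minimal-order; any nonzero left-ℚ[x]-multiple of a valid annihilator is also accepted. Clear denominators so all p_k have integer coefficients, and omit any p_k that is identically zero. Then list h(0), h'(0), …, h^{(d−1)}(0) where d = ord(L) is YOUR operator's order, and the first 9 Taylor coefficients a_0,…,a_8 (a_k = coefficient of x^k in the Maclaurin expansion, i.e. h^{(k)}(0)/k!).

L = (1344 - 288·x + 432·x^2) + (-116 + 396·x - 216·x^2 + 216·x^3)·Dx + (336 - 72·x + 108·x^2)·Dx^2 + (-29 + 99·x - 54·x^2 + 54·x^3)·Dx^3  (order 3).
h: a_k = 5, -18, -97, -324, -3629/3, -4374, -688937/45, -52488, -55801289/315, …
ICs: h(0) = 5, h′(0) = -18, h′′(0) = -194.

f: a_k = -1, -3, -9, -27, -81, -243, -729, -2187, -6561, …
g: a_k = 0, 8, 0, -16/3, 0, 16/15, 0, -32/315, 0, …
L₀ := lclm(L_f,L_g); ord L₀ ≤ 1+2.
Derive L from L₀ (diff closure).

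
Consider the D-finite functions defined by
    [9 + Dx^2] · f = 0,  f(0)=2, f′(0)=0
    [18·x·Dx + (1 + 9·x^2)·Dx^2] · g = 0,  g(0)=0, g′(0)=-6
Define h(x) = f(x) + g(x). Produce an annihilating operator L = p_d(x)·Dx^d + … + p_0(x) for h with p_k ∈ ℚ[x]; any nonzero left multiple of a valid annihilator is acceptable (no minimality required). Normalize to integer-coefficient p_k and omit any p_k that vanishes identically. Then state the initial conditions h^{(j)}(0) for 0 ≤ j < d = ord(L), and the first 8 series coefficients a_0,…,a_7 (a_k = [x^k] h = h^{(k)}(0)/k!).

f: a_k = 2, 0, -9, 0, 27/4, 0, -81/40, 0, …
g: a_k = 0, -6, 0, 18, 0, -486/5, 0, 4374/7, …
h₀=f+g: left-lcm gives L₀, ord ≤ 4.
L = (-1782·x + 20412·x^3 + 13122·x^5)·Dx + (-9 + 567·x^2 + 6561·x^4 + 6561·x^6)·Dx^2 + (-198·x + 2268·x^3 + 1458·x^5)·Dx^3 + (-1 + 63·x^2 + 729·x^4 + 729·x^6)·Dx^4  (order 4).
h: a_k = 2, -6, -9, 18, 27/4, -486/5, -81/40, 4374/7, …
ICs: h(0) = 2, h′(0) = -6, h′′(0) = -18, h′′′(0) = 108.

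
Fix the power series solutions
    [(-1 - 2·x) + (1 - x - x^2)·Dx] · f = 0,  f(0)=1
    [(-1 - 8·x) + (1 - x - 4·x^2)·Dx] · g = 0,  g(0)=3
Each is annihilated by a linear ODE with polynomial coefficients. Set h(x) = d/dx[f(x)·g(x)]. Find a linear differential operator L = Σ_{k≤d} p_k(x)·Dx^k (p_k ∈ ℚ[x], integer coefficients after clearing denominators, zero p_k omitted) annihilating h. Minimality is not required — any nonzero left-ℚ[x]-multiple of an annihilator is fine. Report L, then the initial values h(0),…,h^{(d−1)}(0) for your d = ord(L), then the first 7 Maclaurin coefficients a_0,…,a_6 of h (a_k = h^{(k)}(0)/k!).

f: a_k = 1, 1, 2, 3, 5, 8, 13, …
g: a_k = 3, 3, 15, 27, 87, 195, 543, …
Product ⇒ symmetric product L₀, ord ≤ 1.
h=h₀': d/dx-closure on L₀ ⇒ L.
L = (16 + 18·x - 12·x^2 - 352·x^3 + 12·x^4 + 600·x^5 + 320·x^6) + (-2 - 4·x + 39·x^2 + 8·x^3 - 140·x^4 - 21·x^5 + 140·x^6 + 64·x^7)·Dx  (order 1).
h: a_k = 6, 48, 171, 672, 2100, 6786, 20118, …
ICs: h(0) = 6.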